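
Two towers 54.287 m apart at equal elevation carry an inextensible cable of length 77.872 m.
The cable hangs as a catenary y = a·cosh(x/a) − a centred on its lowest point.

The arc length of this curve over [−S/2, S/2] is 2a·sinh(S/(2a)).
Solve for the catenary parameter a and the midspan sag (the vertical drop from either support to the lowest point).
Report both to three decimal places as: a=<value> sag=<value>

a=17.814 sag=25.004

seed: a₀ = √(S³/(24(L−S))) = √(54.287³/(24·23.585)) = 16.812032
iter 1: u=1.614528  f(a)=+3.272e+00  f'(a)=-3.609e+00  a ← 16.812032 − (+3.272e+00/-3.609e+00) = 17.718709
iter 2: u=1.531912  f(a)=+2.833e-01  f'(a)=-3.008e+00  a ← 17.718709 − (+2.833e-01/-3.008e+00) = 17.812886
iter 3: u=1.523813  f(a)=+2.569e-03  f'(a)=-2.954e+00  a ← 17.812886 − (+2.569e-03/-2.954e+00) = 17.813756
iter 4: u=1.523738  f(a)=+2.156e-07  f'(a)=-2.954e+00  a ← 17.813756 − (+2.156e-07/-2.954e+00) = 17.813756
iter 5: u=1.523738  f(a)=+1.421e-14  f'(a)=-2.954e+00  a ← 17.813756 − (+1.421e-14/-2.954e+00) = 17.813756
converged: |Δa| < 1e-12 after 5 iterations
sag = a·(cosh(S/(2a)) − 1) = 17.813756·(cosh(1.523738) − 1) = 25.003787
T_max/T_min = cosh(S/(2a)) = 2.403622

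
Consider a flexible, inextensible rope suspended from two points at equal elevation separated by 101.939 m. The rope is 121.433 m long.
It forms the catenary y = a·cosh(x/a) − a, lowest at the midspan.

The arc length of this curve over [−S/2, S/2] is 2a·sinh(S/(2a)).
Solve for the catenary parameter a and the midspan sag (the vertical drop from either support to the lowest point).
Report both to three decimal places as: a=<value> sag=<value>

seed: a₀ = √(S³/(24(L−S))) = √(101.939³/(24·19.494)) = 47.583288
iter 1: u=1.071164  f(a)=+1.149e+00  f'(a)=-9.173e-01  a ← 47.583288 − (+1.149e+00/-9.173e-01) = 48.836306
iter 2: u=1.043681  f(a)=+4.697e-02  f'(a)=-8.437e-01  a ← 48.836306 − (+4.697e-02/-8.437e-01) = 48.891971
iter 3: u=1.042492  f(a)=+8.582e-05  f'(a)=-8.407e-01  a ← 48.891971 − (+8.582e-05/-8.407e-01) = 48.892073
iter 4: u=1.042490  f(a)=+2.877e-10  f'(a)=-8.406e-01  a ← 48.892073 − (+2.877e-10/-8.406e-01) = 48.892073
iter 5: u=1.042490  f(a)=+2.842e-14  f'(a)=-8.406e-01  a ← 48.892073 − (+2.842e-14/-8.406e-01) = 48.892073
converged: |Δa| < 1e-12 after 5 iterations
sag = a·(cosh(S/(2a)) − 1) = 48.892073·(cosh(1.042490) − 1) = 29.062582
T_max/T_min = cosh(S/(2a)) = 1.594423

a=48.892 sag=29.063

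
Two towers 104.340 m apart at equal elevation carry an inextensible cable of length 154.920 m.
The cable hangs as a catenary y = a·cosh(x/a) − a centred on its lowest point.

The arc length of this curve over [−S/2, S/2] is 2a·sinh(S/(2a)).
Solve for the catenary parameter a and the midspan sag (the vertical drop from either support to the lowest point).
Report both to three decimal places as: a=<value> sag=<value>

seed: a₀ = √(S³/(24(L−S))) = √(104.340³/(24·50.580)) = 30.590122
iter 1: u=1.705452  f(a)=+7.886e+00  f'(a)=-4.374e+00  a ← 30.590122 − (+7.886e+00/-4.374e+00) = 32.393003
iter 2: u=1.610533  f(a)=+7.510e-01  f'(a)=-3.578e+00  a ← 32.393003 − (+7.510e-01/-3.578e+00) = 32.602914
iter 3: u=1.600164  f(a)=+8.392e-03  f'(a)=-3.498e+00  a ← 32.602914 − (+8.392e-03/-3.498e+00) = 32.605313
iter 4: u=1.600046  f(a)=+1.074e-06  f'(a)=-3.497e+00  a ← 32.605313 − (+1.074e-06/-3.497e+00) = 32.605314
iter 5: u=1.600046  f(a)=+2.842e-14  f'(a)=-3.497e+00  a ← 32.605314 − (+2.842e-14/-3.497e+00) = 32.605314
converged: |Δa| < 1e-12 after 5 iterations
sag = a·(cosh(S/(2a)) − 1) = 32.605314·(cosh(1.600046) − 1) = 51.437283
T_max/T_min = cosh(S/(2a)) = 2.577574

a=32.605 sag=51.437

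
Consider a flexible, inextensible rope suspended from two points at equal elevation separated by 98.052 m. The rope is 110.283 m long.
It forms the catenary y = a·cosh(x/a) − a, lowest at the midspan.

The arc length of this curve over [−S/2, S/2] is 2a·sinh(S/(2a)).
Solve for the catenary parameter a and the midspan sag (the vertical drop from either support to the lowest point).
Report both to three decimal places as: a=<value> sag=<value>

a=57.700 sag=22.111

seed: a₀ = √(S³/(24(L−S))) = √(98.052³/(24·12.231)) = 56.669330
iter 1: u=0.865124  f(a)=+4.659e-01  f'(a)=-4.648e-01  a ← 56.669330 − (+4.659e-01/-4.648e-01) = 57.671707
iter 2: u=0.850088  f(a)=+1.265e-02  f'(a)=-4.399e-01  a ← 57.671707 − (+1.265e-02/-4.399e-01) = 57.700464
iter 3: u=0.849664  f(a)=+9.901e-06  f'(a)=-4.392e-01  a ← 57.700464 − (+9.901e-06/-4.392e-01) = 57.700486
iter 4: u=0.849664  f(a)=+6.040e-12  f'(a)=-4.392e-01  a ← 57.700486 − (+6.040e-12/-4.392e-01) = 57.700486
converged: |Δa| < 1e-12 after 4 iterations
sag = a·(cosh(S/(2a)) − 1) = 57.700486·(cosh(0.849664) − 1) = 22.111362
T_max/T_min = cosh(S/(2a)) = 1.383209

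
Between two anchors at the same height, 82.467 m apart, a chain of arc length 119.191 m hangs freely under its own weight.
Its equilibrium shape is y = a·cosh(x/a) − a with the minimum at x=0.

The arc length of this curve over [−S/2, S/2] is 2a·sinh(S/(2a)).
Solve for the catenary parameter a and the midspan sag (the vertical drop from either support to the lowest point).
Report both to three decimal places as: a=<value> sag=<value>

seed: a₀ = √(S³/(24(L−S))) = √(82.467³/(24·36.724)) = 25.225494
iter 1: u=1.634596  f(a)=+5.230e+00  f'(a)=-3.768e+00  a ← 25.225494 − (+5.230e+00/-3.768e+00) = 26.613663
iter 2: u=1.549336  f(a)=+4.628e-01  f'(a)=-3.128e+00  a ← 26.613663 − (+4.628e-01/-3.128e+00) = 26.761612
iter 3: u=1.540770  f(a)=+4.400e-03  f'(a)=-3.069e+00  a ← 26.761612 − (+4.400e-03/-3.069e+00) = 26.763045
iter 4: u=1.540688  f(a)=+4.061e-07  f'(a)=-3.068e+00  a ← 26.763045 − (+4.061e-07/-3.068e+00) = 26.763046
iter 5: u=1.540688  f(a)=+0.000e+00  f'(a)=-3.068e+00  a ← 26.763046 − (+0.000e+00/-3.068e+00) = 26.763046
converged: |Δa| < 1e-12 after 5 iterations
sag = a·(cosh(S/(2a)) − 1) = 26.763046·(cosh(1.540688) − 1) = 38.566000
T_max/T_min = cosh(S/(2a)) = 2.441017

a=26.763 sag=38.566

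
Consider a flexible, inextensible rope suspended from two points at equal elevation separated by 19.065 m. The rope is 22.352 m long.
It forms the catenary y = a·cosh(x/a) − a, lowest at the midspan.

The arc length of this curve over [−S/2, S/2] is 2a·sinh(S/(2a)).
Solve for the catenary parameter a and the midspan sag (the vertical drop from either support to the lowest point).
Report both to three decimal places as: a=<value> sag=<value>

a=9.606 sag=5.131

seed: a₀ = √(S³/(24(L−S))) = √(19.065³/(24·3.287)) = 9.372377
iter 1: u=1.017085  f(a)=+1.743e-01  f'(a)=-7.767e-01  a ← 9.372377 − (+1.743e-01/-7.767e-01) = 9.596734
iter 2: u=0.993307  f(a)=+6.454e-03  f'(a)=-7.201e-01  a ← 9.596734 − (+6.454e-03/-7.201e-01) = 9.605696
iter 3: u=0.992380  f(a)=+9.605e-06  f'(a)=-7.180e-01  a ← 9.605696 − (+9.605e-06/-7.180e-01) = 9.605709
iter 4: u=0.992379  f(a)=+2.134e-11  f'(a)=-7.180e-01  a ← 9.605709 − (+2.134e-11/-7.180e-01) = 9.605709
iter 5: u=0.992379  f(a)=+3.553e-15  f'(a)=-7.180e-01  a ← 9.605709 − (+3.553e-15/-7.180e-01) = 9.605709
converged: |Δa| < 1e-12 after 5 iterations
sag = a·(cosh(S/(2a)) − 1) = 9.605709·(cosh(0.992379) − 1) = 5.131069
T_max/T_min = cosh(S/(2a)) = 1.534169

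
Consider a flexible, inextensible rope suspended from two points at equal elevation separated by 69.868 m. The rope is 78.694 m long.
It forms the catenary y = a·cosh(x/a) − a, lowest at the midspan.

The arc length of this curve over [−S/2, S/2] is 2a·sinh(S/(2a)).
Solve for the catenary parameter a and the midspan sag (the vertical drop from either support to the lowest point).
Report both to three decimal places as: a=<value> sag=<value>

seed: a₀ = √(S³/(24(L−S))) = √(69.868³/(24·8.826)) = 40.126371
iter 1: u=0.870600  f(a)=+3.406e-01  f'(a)=-4.742e-01  a ← 40.126371 − (+3.406e-01/-4.742e-01) = 40.844641
iter 2: u=0.855290  f(a)=+9.360e-03  f'(a)=-4.484e-01  a ← 40.844641 − (+9.360e-03/-4.484e-01) = 40.865513
iter 3: u=0.854853  f(a)=+7.512e-06  f'(a)=-4.477e-01  a ← 40.865513 − (+7.512e-06/-4.477e-01) = 40.865530
iter 4: u=0.854852  f(a)=+4.832e-12  f'(a)=-4.477e-01  a ← 40.865530 − (+4.832e-12/-4.477e-01) = 40.865530
converged: |Δa| < 1e-12 after 4 iterations
sag = a·(cosh(S/(2a)) − 1) = 40.865530·(cosh(0.854852) − 1) = 15.863457
T_max/T_min = cosh(S/(2a)) = 1.388187

a=40.866 sag=15.863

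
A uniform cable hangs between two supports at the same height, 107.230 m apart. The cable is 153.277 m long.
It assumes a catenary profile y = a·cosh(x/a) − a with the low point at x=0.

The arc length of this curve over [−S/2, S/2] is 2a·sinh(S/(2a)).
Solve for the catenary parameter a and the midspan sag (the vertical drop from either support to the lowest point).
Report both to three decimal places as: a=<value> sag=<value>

a=35.371 sag=49.036

seed: a₀ = √(S³/(24(L−S))) = √(107.230³/(24·46.047)) = 33.401669
iter 1: u=1.605159  f(a)=+6.309e+00  f'(a)=-3.536e+00  a ← 33.401669 − (+6.309e+00/-3.536e+00) = 35.185910
iter 2: u=1.523763  f(a)=+5.408e-01  f'(a)=-2.954e+00  a ← 35.185910 − (+5.408e-01/-2.954e+00) = 35.369007
iter 3: u=1.515875  f(a)=+4.797e-03  f'(a)=-2.902e+00  a ← 35.369007 − (+4.797e-03/-2.902e+00) = 35.370661
iter 4: u=1.515804  f(a)=+3.847e-07  f'(a)=-2.901e+00  a ← 35.370661 − (+3.847e-07/-2.901e+00) = 35.370661
iter 5: u=1.515804  f(a)=+0.000e+00  f'(a)=-2.901e+00  a ← 35.370661 − (+0.000e+00/-2.901e+00) = 35.370661
converged: |Δa| < 1e-12 after 5 iterations
sag = a·(cosh(S/(2a)) − 1) = 35.370661·(cosh(1.515804) − 1) = 49.036349
T_max/T_min = cosh(S/(2a)) = 2.386357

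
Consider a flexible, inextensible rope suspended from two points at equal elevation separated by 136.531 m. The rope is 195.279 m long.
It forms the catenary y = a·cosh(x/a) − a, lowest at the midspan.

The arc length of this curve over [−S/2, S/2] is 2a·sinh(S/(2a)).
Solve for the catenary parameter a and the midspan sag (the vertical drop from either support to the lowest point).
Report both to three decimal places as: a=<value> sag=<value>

a=44.995 sag=62.513

seed: a₀ = √(S³/(24(L−S))) = √(136.531³/(24·58.748)) = 42.485892
iter 1: u=1.606780  f(a)=+8.067e+00  f'(a)=-3.549e+00  a ← 42.485892 − (+8.067e+00/-3.549e+00) = 44.759157
iter 2: u=1.525174  f(a)=+6.927e-01  f'(a)=-2.963e+00  a ← 44.759157 − (+6.927e-01/-2.963e+00) = 44.992929
iter 3: u=1.517250  f(a)=+6.167e-03  f'(a)=-2.911e+00  a ← 44.992929 − (+6.167e-03/-2.911e+00) = 44.995048
iter 4: u=1.517178  f(a)=+4.985e-07  f'(a)=-2.910e+00  a ← 44.995048 − (+4.985e-07/-2.910e+00) = 44.995048
iter 5: u=1.517178  f(a)=+0.000e+00  f'(a)=-2.910e+00  a ← 44.995048 − (+0.000e+00/-2.910e+00) = 44.995048
converged: |Δa| < 1e-12 after 5 iterations
sag = a·(cosh(S/(2a)) − 1) = 44.995048·(cosh(1.517178) − 1) = 62.513214
T_max/T_min = cosh(S/(2a)) = 2.389335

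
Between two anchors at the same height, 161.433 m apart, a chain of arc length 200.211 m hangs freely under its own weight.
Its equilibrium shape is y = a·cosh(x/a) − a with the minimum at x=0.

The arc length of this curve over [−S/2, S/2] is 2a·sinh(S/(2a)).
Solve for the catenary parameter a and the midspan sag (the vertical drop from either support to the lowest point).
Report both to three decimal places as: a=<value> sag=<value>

seed: a₀ = √(S³/(24(L−S))) = √(161.433³/(24·38.778)) = 67.234186
iter 1: u=1.200528  f(a)=+2.892e+00  f'(a)=-1.329e+00  a ← 67.234186 − (+2.892e+00/-1.329e+00) = 69.411208
iter 2: u=1.162874  f(a)=+1.464e-01  f'(a)=-1.197e+00  a ← 69.411208 − (+1.464e-01/-1.197e+00) = 69.533517
iter 3: u=1.160829  f(a)=+4.195e-04  f'(a)=-1.190e+00  a ← 69.533517 − (+4.195e-04/-1.190e+00) = 69.533870
iter 4: u=1.160823  f(a)=+3.466e-09  f'(a)=-1.190e+00  a ← 69.533870 − (+3.466e-09/-1.190e+00) = 69.533870
iter 5: u=1.160823  f(a)=+2.842e-14  f'(a)=-1.190e+00  a ← 69.533870 − (+2.842e-14/-1.190e+00) = 69.533870
converged: |Δa| < 1e-12 after 5 iterations
sag = a·(cosh(S/(2a)) − 1) = 69.533870·(cosh(1.160823) − 1) = 52.351610
T_max/T_min = cosh(S/(2a)) = 1.752894

a=69.534 sag=52.352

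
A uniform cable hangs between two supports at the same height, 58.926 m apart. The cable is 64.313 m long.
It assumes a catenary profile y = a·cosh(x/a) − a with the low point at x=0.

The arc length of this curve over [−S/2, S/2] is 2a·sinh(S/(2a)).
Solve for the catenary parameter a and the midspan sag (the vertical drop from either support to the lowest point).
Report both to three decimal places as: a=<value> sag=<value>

seed: a₀ = √(S³/(24(L−S))) = √(58.926³/(24·5.387)) = 39.781516
iter 1: u=0.740620  f(a)=+1.497e-01  f'(a)=-2.860e-01  a ← 39.781516 − (+1.497e-01/-2.860e-01) = 40.304939
iter 2: u=0.731002  f(a)=+3.006e-03  f'(a)=-2.746e-01  a ← 40.304939 − (+3.006e-03/-2.746e-01) = 40.315884
iter 3: u=0.730804  f(a)=+1.267e-06  f'(a)=-2.744e-01  a ← 40.315884 − (+1.267e-06/-2.744e-01) = 40.315889
iter 4: u=0.730804  f(a)=+1.990e-13  f'(a)=-2.744e-01  a ← 40.315889 − (+1.990e-13/-2.744e-01) = 40.315889
converged: |Δa| < 1e-12 after 4 iterations
sag = a·(cosh(S/(2a)) − 1) = 40.315889·(cosh(0.730804) − 1) = 11.253592
T_max/T_min = cosh(S/(2a)) = 1.279135

a=40.316 sag=11.254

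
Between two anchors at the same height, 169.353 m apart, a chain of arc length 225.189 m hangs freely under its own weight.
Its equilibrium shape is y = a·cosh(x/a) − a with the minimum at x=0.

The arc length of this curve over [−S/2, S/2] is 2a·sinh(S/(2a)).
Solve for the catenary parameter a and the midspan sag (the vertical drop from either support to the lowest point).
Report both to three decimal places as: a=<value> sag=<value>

seed: a₀ = √(S³/(24(L−S))) = √(169.353³/(24·55.836)) = 60.204170
iter 1: u=1.406489  f(a)=+5.790e+00  f'(a)=-2.249e+00  a ← 60.204170 − (+5.790e+00/-2.249e+00) = 62.779044
iter 2: u=1.348802  f(a)=+3.922e-01  f'(a)=-1.954e+00  a ← 62.779044 − (+3.922e-01/-1.954e+00) = 62.979802
iter 3: u=1.344502  f(a)=+2.088e-03  f'(a)=-1.933e+00  a ← 62.979802 − (+2.088e-03/-1.933e+00) = 62.980883
iter 4: u=1.344479  f(a)=+5.990e-08  f'(a)=-1.933e+00  a ← 62.980883 − (+5.990e-08/-1.933e+00) = 62.980883
iter 5: u=1.344479  f(a)=+0.000e+00  f'(a)=-1.933e+00  a ← 62.980883 − (+0.000e+00/-1.933e+00) = 62.980883
converged: |Δa| < 1e-12 after 5 iterations
sag = a·(cosh(S/(2a)) − 1) = 62.980883·(cosh(1.344479) − 1) = 66.031183
T_max/T_min = cosh(S/(2a)) = 2.048432

a=62.981 sag=66.031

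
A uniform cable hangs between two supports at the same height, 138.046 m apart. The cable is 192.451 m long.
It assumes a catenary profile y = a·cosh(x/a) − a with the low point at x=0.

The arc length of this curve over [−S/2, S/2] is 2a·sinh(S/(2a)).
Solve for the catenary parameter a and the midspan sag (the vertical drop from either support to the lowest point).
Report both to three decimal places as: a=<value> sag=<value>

seed: a₀ = √(S³/(24(L−S))) = √(138.046³/(24·54.405)) = 44.885980
iter 1: u=1.537741  f(a)=+6.807e+00  f'(a)=-3.048e+00  a ← 44.885980 − (+6.807e+00/-3.048e+00) = 47.119195
iter 2: u=1.464859  f(a)=+5.410e-01  f'(a)=-2.581e+00  a ← 47.119195 − (+5.410e-01/-2.581e+00) = 47.328785
iter 3: u=1.458373  f(a)=+4.069e-03  f'(a)=-2.542e+00  a ← 47.328785 − (+4.069e-03/-2.542e+00) = 47.330385
iter 4: u=1.458323  f(a)=+2.340e-07  f'(a)=-2.542e+00  a ← 47.330385 − (+2.340e-07/-2.542e+00) = 47.330385
iter 5: u=1.458323  f(a)=+0.000e+00  f'(a)=-2.542e+00  a ← 47.330385 − (+0.000e+00/-2.542e+00) = 47.330385
converged: |Δa| < 1e-12 after 5 iterations
sag = a·(cosh(S/(2a)) − 1) = 47.330385·(cosh(1.458323) − 1) = 59.905393
T_max/T_min = cosh(S/(2a)) = 2.265686

a=47.330 sag=59.905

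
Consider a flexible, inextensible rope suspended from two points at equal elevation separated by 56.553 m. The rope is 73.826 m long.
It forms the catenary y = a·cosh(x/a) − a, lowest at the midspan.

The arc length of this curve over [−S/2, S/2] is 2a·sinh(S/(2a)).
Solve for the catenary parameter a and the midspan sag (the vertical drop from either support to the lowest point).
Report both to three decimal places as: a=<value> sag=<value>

a=21.785 sag=21.077

seed: a₀ = √(S³/(24(L−S))) = √(56.553³/(24·17.273)) = 20.887861
iter 1: u=1.353729  f(a)=+1.654e+00  f'(a)=-1.977e+00  a ← 20.887861 − (+1.654e+00/-1.977e+00) = 21.724049
iter 2: u=1.301622  f(a)=+1.045e-01  f'(a)=-1.735e+00  a ← 21.724049 − (+1.045e-01/-1.735e+00) = 21.784275
iter 3: u=1.298023  f(a)=+4.793e-04  f'(a)=-1.719e+00  a ← 21.784275 − (+4.793e-04/-1.719e+00) = 21.784554
iter 4: u=1.298007  f(a)=+1.019e-08  f'(a)=-1.719e+00  a ← 21.784554 − (+1.019e-08/-1.719e+00) = 21.784554
iter 5: u=1.298007  f(a)=+1.421e-14  f'(a)=-1.719e+00  a ← 21.784554 − (+1.421e-14/-1.719e+00) = 21.784554
converged: |Δa| < 1e-12 after 5 iterations
sag = a·(cosh(S/(2a)) − 1) = 21.784554·(cosh(1.298007) − 1) = 21.077275
T_max/T_min = cosh(S/(2a)) = 1.967533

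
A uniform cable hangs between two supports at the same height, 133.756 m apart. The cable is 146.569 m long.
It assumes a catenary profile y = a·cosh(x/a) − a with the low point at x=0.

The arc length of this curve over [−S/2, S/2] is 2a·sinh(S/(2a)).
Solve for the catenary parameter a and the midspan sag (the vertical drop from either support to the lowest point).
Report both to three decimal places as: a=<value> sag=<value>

a=89.455 sag=26.186

seed: a₀ = √(S³/(24(L−S))) = √(133.756³/(24·12.813)) = 88.214276
iter 1: u=0.758131  f(a)=+3.733e-01  f'(a)=-3.075e-01  a ← 88.214276 − (+3.733e-01/-3.075e-01) = 89.428105
iter 2: u=0.747841  f(a)=+7.845e-03  f'(a)=-2.947e-01  a ← 89.428105 − (+7.845e-03/-2.947e-01) = 89.454721
iter 3: u=0.747618  f(a)=+3.629e-06  f'(a)=-2.945e-01  a ← 89.454721 − (+3.629e-06/-2.945e-01) = 89.454734
iter 4: u=0.747618  f(a)=+7.958e-13  f'(a)=-2.945e-01  a ← 89.454734 − (+7.958e-13/-2.945e-01) = 89.454734
converged: |Δa| < 1e-12 after 4 iterations
sag = a·(cosh(S/(2a)) − 1) = 89.454734·(cosh(0.747618) − 1) = 26.185948
T_max/T_min = cosh(S/(2a)) = 1.292728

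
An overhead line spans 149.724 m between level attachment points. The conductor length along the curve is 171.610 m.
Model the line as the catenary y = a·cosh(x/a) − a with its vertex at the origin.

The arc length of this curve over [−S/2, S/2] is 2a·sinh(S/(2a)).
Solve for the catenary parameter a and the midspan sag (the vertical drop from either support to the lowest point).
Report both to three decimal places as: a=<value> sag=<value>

seed: a₀ = √(S³/(24(L−S))) = √(149.724³/(24·21.886)) = 79.937086
iter 1: u=0.936511  f(a)=+9.800e-01  f'(a)=-5.971e-01  a ← 79.937086 − (+9.800e-01/-5.971e-01) = 81.578335
iter 2: u=0.917670  f(a)=+3.100e-02  f'(a)=-5.599e-01  a ← 81.578335 − (+3.100e-02/-5.599e-01) = 81.633696
iter 3: u=0.917048  f(a)=+3.325e-05  f'(a)=-5.587e-01  a ← 81.633696 − (+3.325e-05/-5.587e-01) = 81.633756
iter 4: u=0.917047  f(a)=+3.837e-11  f'(a)=-5.587e-01  a ← 81.633756 − (+3.837e-11/-5.587e-01) = 81.633756
converged: |Δa| < 1e-12 after 4 iterations
sag = a·(cosh(S/(2a)) − 1) = 81.633756·(cosh(0.917047) − 1) = 36.800057
T_max/T_min = cosh(S/(2a)) = 1.450795

a=81.634 sag=36.800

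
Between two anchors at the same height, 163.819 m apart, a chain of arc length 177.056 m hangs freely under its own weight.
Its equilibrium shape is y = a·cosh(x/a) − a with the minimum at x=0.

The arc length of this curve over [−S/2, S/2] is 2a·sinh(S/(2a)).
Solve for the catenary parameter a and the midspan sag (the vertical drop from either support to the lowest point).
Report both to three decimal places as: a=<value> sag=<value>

a=119.038 sag=29.311

seed: a₀ = √(S³/(24(L−S))) = √(163.819³/(24·13.237)) = 117.637558
iter 1: u=0.696287  f(a)=+3.246e-01  f'(a)=-2.361e-01  a ← 117.637558 − (+3.246e-01/-2.361e-01) = 119.012135
iter 2: u=0.688245  f(a)=+5.777e-03  f'(a)=-2.278e-01  a ← 119.012135 − (+5.777e-03/-2.278e-01) = 119.037495
iter 3: u=0.688098  f(a)=+1.904e-06  f'(a)=-2.277e-01  a ← 119.037495 − (+1.904e-06/-2.277e-01) = 119.037503
iter 4: u=0.688098  f(a)=+2.274e-13  f'(a)=-2.277e-01  a ← 119.037503 − (+2.274e-13/-2.277e-01) = 119.037503
converged: |Δa| < 1e-12 after 4 iterations
sag = a·(cosh(S/(2a)) − 1) = 119.037503·(cosh(0.688098) − 1) = 29.310513
T_max/T_min = cosh(S/(2a)) = 1.246229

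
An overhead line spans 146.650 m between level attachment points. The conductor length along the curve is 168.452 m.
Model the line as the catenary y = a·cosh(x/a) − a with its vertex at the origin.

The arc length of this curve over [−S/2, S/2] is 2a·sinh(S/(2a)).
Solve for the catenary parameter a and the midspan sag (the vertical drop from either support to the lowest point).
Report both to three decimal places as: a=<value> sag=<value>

a=79.312 sag=36.379

seed: a₀ = √(S³/(24(L−S))) = √(146.650³/(24·21.802)) = 77.637101
iter 1: u=0.944458  f(a)=+9.933e-01  f'(a)=-6.134e-01  a ← 77.637101 − (+9.933e-01/-6.134e-01) = 79.256510
iter 2: u=0.925161  f(a)=+3.193e-02  f'(a)=-5.745e-01  a ← 79.256510 − (+3.193e-02/-5.745e-01) = 79.312087
iter 3: u=0.924512  f(a)=+3.542e-05  f'(a)=-5.732e-01  a ← 79.312087 − (+3.542e-05/-5.732e-01) = 79.312149
iter 4: u=0.924512  f(a)=+4.371e-11  f'(a)=-5.732e-01  a ← 79.312149 − (+4.371e-11/-5.732e-01) = 79.312149
converged: |Δa| < 1e-12 after 4 iterations
sag = a·(cosh(S/(2a)) − 1) = 79.312149·(cosh(0.924512) − 1) = 36.378975
T_max/T_min = cosh(S/(2a)) = 1.458681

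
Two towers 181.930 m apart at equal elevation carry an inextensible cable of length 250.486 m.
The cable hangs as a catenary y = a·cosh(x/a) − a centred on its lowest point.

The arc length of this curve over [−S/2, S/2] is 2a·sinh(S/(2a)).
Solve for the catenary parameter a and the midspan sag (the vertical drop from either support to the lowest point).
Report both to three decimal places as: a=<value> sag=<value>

a=63.657 sag=76.835

seed: a₀ = √(S³/(24(L−S))) = √(181.930³/(24·68.556)) = 60.496204
iter 1: u=1.503648  f(a)=+8.181e+00  f'(a)=-2.822e+00  a ← 60.496204 − (+8.181e+00/-2.822e+00) = 63.395052
iter 2: u=1.434891  f(a)=+6.248e-01  f'(a)=-2.406e+00  a ← 63.395052 − (+6.248e-01/-2.406e+00) = 63.654716
iter 3: u=1.429038  f(a)=+4.310e-03  f'(a)=-2.373e+00  a ← 63.654716 − (+4.310e-03/-2.373e+00) = 63.656532
iter 4: u=1.428997  f(a)=+2.082e-07  f'(a)=-2.373e+00  a ← 63.656532 − (+2.082e-07/-2.373e+00) = 63.656532
iter 5: u=1.428997  f(a)=+0.000e+00  f'(a)=-2.373e+00  a ← 63.656532 − (+0.000e+00/-2.373e+00) = 63.656532
converged: |Δa| < 1e-12 after 5 iterations
sag = a·(cosh(S/(2a)) − 1) = 63.656532·(cosh(1.428997) − 1) = 76.835329
T_max/T_min = cosh(S/(2a)) = 2.207030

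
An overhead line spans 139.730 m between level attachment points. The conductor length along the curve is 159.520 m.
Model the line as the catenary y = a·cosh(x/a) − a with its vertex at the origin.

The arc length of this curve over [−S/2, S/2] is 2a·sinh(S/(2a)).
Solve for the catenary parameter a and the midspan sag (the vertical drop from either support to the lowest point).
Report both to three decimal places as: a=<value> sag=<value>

seed: a₀ = √(S³/(24(L−S))) = √(139.730³/(24·19.790)) = 75.788964
iter 1: u=0.921836  f(a)=+8.581e-01  f'(a)=-5.680e-01  a ← 75.788964 − (+8.581e-01/-5.680e-01) = 77.299693
iter 2: u=0.903820  f(a)=+2.633e-02  f'(a)=-5.336e-01  a ← 77.299693 − (+2.633e-02/-5.336e-01) = 77.349033
iter 3: u=0.903243  f(a)=+2.653e-05  f'(a)=-5.325e-01  a ← 77.349033 − (+2.653e-05/-5.325e-01) = 77.349082
iter 4: u=0.903243  f(a)=+2.700e-11  f'(a)=-5.325e-01  a ← 77.349082 − (+2.700e-11/-5.325e-01) = 77.349082
converged: |Δa| < 1e-12 after 4 iterations
sag = a·(cosh(S/(2a)) − 1) = 77.349082·(cosh(0.903243) − 1) = 33.756895
T_max/T_min = cosh(S/(2a)) = 1.436423

a=77.349 sag=33.757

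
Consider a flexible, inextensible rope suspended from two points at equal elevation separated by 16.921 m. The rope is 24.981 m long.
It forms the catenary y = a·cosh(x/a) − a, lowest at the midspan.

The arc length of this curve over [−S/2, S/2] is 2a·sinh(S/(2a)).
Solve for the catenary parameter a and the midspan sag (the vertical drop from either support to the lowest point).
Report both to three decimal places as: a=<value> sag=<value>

a=5.329 sag=8.251

seed: a₀ = √(S³/(24(L−S))) = √(16.921³/(24·8.060)) = 5.004560
iter 1: u=1.690558  f(a)=+1.233e+00  f'(a)=-4.241e+00  a ← 5.004560 − (+1.233e+00/-4.241e+00) = 5.295391
iter 2: u=1.597710  f(a)=+1.157e-01  f'(a)=-3.479e+00  a ← 5.295391 − (+1.157e-01/-3.479e+00) = 5.328639
iter 3: u=1.587741  f(a)=+1.250e-03  f'(a)=-3.405e+00  a ← 5.328639 − (+1.250e-03/-3.405e+00) = 5.329006
iter 4: u=1.587632  f(a)=+1.496e-07  f'(a)=-3.404e+00  a ← 5.329006 − (+1.496e-07/-3.404e+00) = 5.329006
iter 5: u=1.587632  f(a)=+0.000e+00  f'(a)=-3.404e+00  a ← 5.329006 − (+0.000e+00/-3.404e+00) = 5.329006
converged: |Δa| < 1e-12 after 5 iterations
sag = a·(cosh(S/(2a)) − 1) = 5.329006·(cosh(1.587632) − 1) = 8.250791
T_max/T_min = cosh(S/(2a)) = 2.548280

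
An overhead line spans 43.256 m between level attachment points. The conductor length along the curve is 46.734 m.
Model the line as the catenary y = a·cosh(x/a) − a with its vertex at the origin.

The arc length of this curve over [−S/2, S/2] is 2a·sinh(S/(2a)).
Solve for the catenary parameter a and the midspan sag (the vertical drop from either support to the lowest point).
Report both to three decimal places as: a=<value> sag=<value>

a=31.507 sag=7.719

seed: a₀ = √(S³/(24(L−S))) = √(43.256³/(24·3.478)) = 31.138603
iter 1: u=0.694572  f(a)=+8.486e-02  f'(a)=-2.344e-01  a ← 31.138603 − (+8.486e-02/-2.344e-01) = 31.500727
iter 2: u=0.686587  f(a)=+1.503e-03  f'(a)=-2.261e-01  a ← 31.500727 − (+1.503e-03/-2.261e-01) = 31.507375
iter 3: u=0.686442  f(a)=+4.904e-07  f'(a)=-2.260e-01  a ← 31.507375 − (+4.904e-07/-2.260e-01) = 31.507377
iter 4: u=0.686442  f(a)=+5.684e-14  f'(a)=-2.260e-01  a ← 31.507377 − (+5.684e-14/-2.260e-01) = 31.507377
converged: |Δa| < 1e-12 after 4 iterations
sag = a·(cosh(S/(2a)) − 1) = 31.507377·(cosh(0.686442) − 1) = 7.719291
T_max/T_min = cosh(S/(2a)) = 1.244999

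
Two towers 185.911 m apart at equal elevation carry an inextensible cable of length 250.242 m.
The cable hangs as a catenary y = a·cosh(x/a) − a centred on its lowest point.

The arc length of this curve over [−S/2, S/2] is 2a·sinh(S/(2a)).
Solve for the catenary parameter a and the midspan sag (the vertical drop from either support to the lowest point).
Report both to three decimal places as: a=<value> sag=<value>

seed: a₀ = √(S³/(24(L−S))) = √(185.911³/(24·64.331)) = 64.512201
iter 1: u=1.440898  f(a)=+7.018e+00  f'(a)=-2.440e+00  a ← 64.512201 − (+7.018e+00/-2.440e+00) = 67.387992
iter 2: u=1.379407  f(a)=+4.965e-01  f'(a)=-2.106e+00  a ← 67.387992 − (+4.965e-01/-2.106e+00) = 67.623751
iter 3: u=1.374598  f(a)=+2.904e-03  f'(a)=-2.082e+00  a ← 67.623751 − (+2.904e-03/-2.082e+00) = 67.625146
iter 4: u=1.374570  f(a)=+1.006e-07  f'(a)=-2.081e+00  a ← 67.625146 − (+1.006e-07/-2.081e+00) = 67.625147
iter 5: u=1.374570  f(a)=+2.842e-14  f'(a)=-2.081e+00  a ← 67.625147 − (+2.842e-14/-2.081e+00) = 67.625147
converged: |Δa| < 1e-12 after 5 iterations
sag = a·(cosh(S/(2a)) − 1) = 67.625147·(cosh(1.374570) − 1) = 74.601521
T_max/T_min = cosh(S/(2a)) = 2.103162

a=67.625 sag=74.602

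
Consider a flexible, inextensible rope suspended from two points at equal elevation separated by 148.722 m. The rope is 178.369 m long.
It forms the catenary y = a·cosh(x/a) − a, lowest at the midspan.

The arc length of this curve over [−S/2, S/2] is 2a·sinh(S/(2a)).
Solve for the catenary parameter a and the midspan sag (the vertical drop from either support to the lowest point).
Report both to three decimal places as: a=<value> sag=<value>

a=69.940 sag=43.398

seed: a₀ = √(S³/(24(L−S))) = √(148.722³/(24·29.647)) = 67.993411
iter 1: u=1.093650  f(a)=+1.824e+00  f'(a)=-9.809e-01  a ← 67.993411 − (+1.824e+00/-9.809e-01) = 69.853241
iter 2: u=1.064532  f(a)=+7.753e-02  f'(a)=-8.991e-01  a ← 69.853241 − (+7.753e-02/-8.991e-01) = 69.939468
iter 3: u=1.063219  f(a)=+1.538e-04  f'(a)=-8.956e-01  a ← 69.939468 − (+1.538e-04/-8.956e-01) = 69.939640
iter 4: u=1.063217  f(a)=+6.078e-10  f'(a)=-8.956e-01  a ← 69.939640 − (+6.078e-10/-8.956e-01) = 69.939640
iter 5: u=1.063217  f(a)=+0.000e+00  f'(a)=-8.956e-01  a ← 69.939640 − (+0.000e+00/-8.956e-01) = 69.939640
converged: |Δa| < 1e-12 after 5 iterations
sag = a·(cosh(S/(2a)) − 1) = 69.939640·(cosh(1.063217) − 1) = 43.398034
T_max/T_min = cosh(S/(2a)) = 1.620507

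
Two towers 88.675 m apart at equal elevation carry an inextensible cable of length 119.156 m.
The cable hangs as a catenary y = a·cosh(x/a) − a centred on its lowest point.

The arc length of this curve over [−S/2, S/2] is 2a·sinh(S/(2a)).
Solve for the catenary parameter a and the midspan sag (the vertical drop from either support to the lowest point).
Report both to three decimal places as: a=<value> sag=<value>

a=32.354 sag=35.442

seed: a₀ = √(S³/(24(L−S))) = √(88.675³/(24·30.481)) = 30.873195
iter 1: u=1.436116  f(a)=+3.302e+00  f'(a)=-2.413e+00  a ← 30.873195 − (+3.302e+00/-2.413e+00) = 32.241653
iter 2: u=1.375162  f(a)=+2.322e-01  f'(a)=-2.084e+00  a ← 32.241653 − (+2.322e-01/-2.084e+00) = 32.353068
iter 3: u=1.370426  f(a)=+1.341e-03  f'(a)=-2.060e+00  a ← 32.353068 − (+1.341e-03/-2.060e+00) = 32.353719
iter 4: u=1.370399  f(a)=+4.528e-08  f'(a)=-2.060e+00  a ← 32.353719 − (+4.528e-08/-2.060e+00) = 32.353719
iter 5: u=1.370399  f(a)=-1.421e-14  f'(a)=-2.060e+00  a ← 32.353719 − (-1.421e-14/-2.060e+00) = 32.353719
converged: |Δa| < 1e-12 after 5 iterations
sag = a·(cosh(S/(2a)) − 1) = 32.353719·(cosh(1.370399) − 1) = 35.442308
T_max/T_min = cosh(S/(2a)) = 2.095463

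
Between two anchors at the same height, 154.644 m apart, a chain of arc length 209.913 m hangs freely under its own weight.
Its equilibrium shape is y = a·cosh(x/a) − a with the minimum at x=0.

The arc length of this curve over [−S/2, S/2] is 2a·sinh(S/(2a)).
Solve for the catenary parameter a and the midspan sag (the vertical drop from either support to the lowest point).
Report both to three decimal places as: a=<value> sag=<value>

a=55.428 sag=63.265

seed: a₀ = √(S³/(24(L−S))) = √(154.644³/(24·55.269)) = 52.802342
iter 1: u=1.464367  f(a)=+6.238e+00  f'(a)=-2.578e+00  a ← 52.802342 − (+6.238e+00/-2.578e+00) = 55.221783
iter 2: u=1.400208  f(a)=+4.543e-01  f'(a)=-2.215e+00  a ← 55.221783 − (+4.543e-01/-2.215e+00) = 55.426901
iter 3: u=1.395027  f(a)=+2.829e-03  f'(a)=-2.188e+00  a ← 55.426901 − (+2.829e-03/-2.188e+00) = 55.428194
iter 4: u=1.394994  f(a)=+1.112e-07  f'(a)=-2.187e+00  a ← 55.428194 − (+1.112e-07/-2.187e+00) = 55.428194
iter 5: u=1.394994  f(a)=-5.684e-14  f'(a)=-2.187e+00  a ← 55.428194 − (-5.684e-14/-2.187e+00) = 55.428194
converged: |Δa| < 1e-12 after 5 iterations
sag = a·(cosh(S/(2a)) − 1) = 55.428194·(cosh(1.394994) − 1) = 63.265326
T_max/T_min = cosh(S/(2a)) = 2.141393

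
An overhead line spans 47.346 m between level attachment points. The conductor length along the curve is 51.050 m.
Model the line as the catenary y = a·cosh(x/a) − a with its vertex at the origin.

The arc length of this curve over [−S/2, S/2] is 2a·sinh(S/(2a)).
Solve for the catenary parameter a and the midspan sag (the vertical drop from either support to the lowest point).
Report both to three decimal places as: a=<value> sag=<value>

a=34.951 sag=8.328

seed: a₀ = √(S³/(24(L−S))) = √(47.346³/(24·3.704)) = 34.552846
iter 1: u=0.685124  f(a)=+8.791e-02  f'(a)=-2.246e-01  a ← 34.552846 − (+8.791e-02/-2.246e-01) = 34.944201
iter 2: u=0.677451  f(a)=+1.516e-03  f'(a)=-2.169e-01  a ← 34.944201 − (+1.516e-03/-2.169e-01) = 34.951188
iter 3: u=0.677316  f(a)=+4.683e-07  f'(a)=-2.168e-01  a ← 34.951188 − (+4.683e-07/-2.168e-01) = 34.951191
iter 4: u=0.677316  f(a)=+3.553e-14  f'(a)=-2.168e-01  a ← 34.951191 − (+3.553e-14/-2.168e-01) = 34.951191
converged: |Δa| < 1e-12 after 4 iterations
sag = a·(cosh(S/(2a)) − 1) = 34.951191·(cosh(0.677316) − 1) = 8.328266
T_max/T_min = cosh(S/(2a)) = 1.238283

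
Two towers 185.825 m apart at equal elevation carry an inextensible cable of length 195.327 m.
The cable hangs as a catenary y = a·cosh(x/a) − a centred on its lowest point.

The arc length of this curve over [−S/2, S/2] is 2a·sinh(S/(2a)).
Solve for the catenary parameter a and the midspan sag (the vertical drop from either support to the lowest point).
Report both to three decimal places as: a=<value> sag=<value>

seed: a₀ = √(S³/(24(L−S))) = √(185.825³/(24·9.502)) = 167.742487
iter 1: u=0.553900  f(a)=+1.468e-01  f'(a)=-1.168e-01  a ← 167.742487 − (+1.468e-01/-1.168e-01) = 168.999539
iter 2: u=0.549780  f(a)=+1.667e-03  f'(a)=-1.142e-01  a ← 168.999539 − (+1.667e-03/-1.142e-01) = 169.014139
iter 3: u=0.549732  f(a)=+2.203e-07  f'(a)=-1.141e-01  a ← 169.014139 − (+2.203e-07/-1.141e-01) = 169.014141
iter 4: u=0.549732  f(a)=+0.000e+00  f'(a)=-1.141e-01  a ← 169.014141 − (+0.000e+00/-1.141e-01) = 169.014141
converged: |Δa| < 1e-12 after 4 iterations
sag = a·(cosh(S/(2a)) − 1) = 169.014141·(cosh(0.549732) − 1) = 26.188162
T_max/T_min = cosh(S/(2a)) = 1.154947

a=169.014 sag=26.188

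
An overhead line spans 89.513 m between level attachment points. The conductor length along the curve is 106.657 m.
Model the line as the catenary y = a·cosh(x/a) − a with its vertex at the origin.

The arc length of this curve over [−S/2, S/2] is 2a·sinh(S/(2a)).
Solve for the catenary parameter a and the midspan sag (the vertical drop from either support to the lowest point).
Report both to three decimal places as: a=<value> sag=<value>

a=42.901 sag=25.542

seed: a₀ = √(S³/(24(L−S))) = √(89.513³/(24·17.144)) = 41.751056
iter 1: u=1.071985  f(a)=+1.012e+00  f'(a)=-9.196e-01  a ← 41.751056 − (+1.012e+00/-9.196e-01) = 42.852037
iter 2: u=1.044443  f(a)=+4.143e-02  f'(a)=-8.457e-01  a ← 42.852037 − (+4.143e-02/-8.457e-01) = 42.901025
iter 3: u=1.043250  f(a)=+7.593e-05  f'(a)=-8.426e-01  a ← 42.901025 − (+7.593e-05/-8.426e-01) = 42.901115
iter 4: u=1.043248  f(a)=+2.561e-10  f'(a)=-8.426e-01  a ← 42.901115 − (+2.561e-10/-8.426e-01) = 42.901115
iter 5: u=1.043248  f(a)=-1.421e-14  f'(a)=-8.426e-01  a ← 42.901115 − (-1.421e-14/-8.426e-01) = 42.901115
converged: |Δa| < 1e-12 after 5 iterations
sag = a·(cosh(S/(2a)) − 1) = 42.901115·(cosh(1.043248) − 1) = 25.541814
T_max/T_min = cosh(S/(2a)) = 1.595365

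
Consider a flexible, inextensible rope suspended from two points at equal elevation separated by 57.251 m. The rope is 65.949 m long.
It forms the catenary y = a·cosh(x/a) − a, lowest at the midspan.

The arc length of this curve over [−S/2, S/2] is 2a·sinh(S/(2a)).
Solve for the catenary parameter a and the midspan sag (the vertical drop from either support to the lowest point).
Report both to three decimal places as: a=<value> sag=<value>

a=30.643 sag=14.372

seed: a₀ = √(S³/(24(L−S))) = √(57.251³/(24·8.698)) = 29.981910
iter 1: u=0.954759  f(a)=+4.052e-01  f'(a)=-6.349e-01  a ← 29.981910 − (+4.052e-01/-6.349e-01) = 30.620089
iter 2: u=0.934860  f(a)=+1.330e-02  f'(a)=-5.938e-01  a ← 30.620089 − (+1.330e-02/-5.938e-01) = 30.642483
iter 3: u=0.934177  f(a)=+1.540e-05  f'(a)=-5.924e-01  a ← 30.642483 − (+1.540e-05/-5.924e-01) = 30.642509
iter 4: u=0.934176  f(a)=+2.072e-11  f'(a)=-5.924e-01  a ← 30.642509 − (+2.072e-11/-5.924e-01) = 30.642509
iter 5: u=0.934176  f(a)=+1.421e-14  f'(a)=-5.924e-01  a ← 30.642509 − (+1.421e-14/-5.924e-01) = 30.642509
converged: |Δa| < 1e-12 after 5 iterations
sag = a·(cosh(S/(2a)) − 1) = 30.642509·(cosh(0.934176) − 1) = 14.371722
T_max/T_min = cosh(S/(2a)) = 1.469013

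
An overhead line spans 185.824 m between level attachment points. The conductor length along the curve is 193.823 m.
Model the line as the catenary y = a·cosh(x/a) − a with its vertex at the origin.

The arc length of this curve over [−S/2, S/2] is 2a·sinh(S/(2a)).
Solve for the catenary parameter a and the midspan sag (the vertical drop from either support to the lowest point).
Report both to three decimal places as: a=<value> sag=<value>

seed: a₀ = √(S³/(24(L−S))) = √(185.824³/(24·7.999)) = 182.822329
iter 1: u=0.508209  f(a)=+1.039e-01  f'(a)=-8.979e-02  a ← 182.822329 − (+1.039e-01/-8.979e-02) = 183.979908
iter 2: u=0.505012  f(a)=+9.954e-04  f'(a)=-8.807e-02  a ← 183.979908 − (+9.954e-04/-8.807e-02) = 183.991210
iter 3: u=0.504981  f(a)=+9.326e-08  f'(a)=-8.806e-02  a ← 183.991210 − (+9.326e-08/-8.806e-02) = 183.991211
iter 4: u=0.504981  f(a)=+8.527e-14  f'(a)=-8.806e-02  a ← 183.991211 − (+8.527e-14/-8.806e-02) = 183.991211
converged: |Δa| < 1e-12 after 4 iterations
sag = a·(cosh(S/(2a)) − 1) = 183.991211·(cosh(0.504981) − 1) = 23.962160
T_max/T_min = cosh(S/(2a)) = 1.130235

a=183.991 sag=23.962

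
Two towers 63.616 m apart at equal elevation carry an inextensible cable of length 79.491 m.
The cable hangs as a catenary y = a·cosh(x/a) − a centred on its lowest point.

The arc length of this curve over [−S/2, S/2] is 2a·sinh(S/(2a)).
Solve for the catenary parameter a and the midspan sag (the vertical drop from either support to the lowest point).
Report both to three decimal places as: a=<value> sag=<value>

a=26.917 sag=21.085

seed: a₀ = √(S³/(24(L−S))) = √(63.616³/(24·15.875)) = 25.994834
iter 1: u=1.223628  f(a)=+1.232e+00  f'(a)=-1.414e+00  a ← 25.994834 − (+1.232e+00/-1.414e+00) = 26.865718
iter 2: u=1.183962  f(a)=+6.461e-02  f'(a)=-1.269e+00  a ← 26.865718 − (+6.461e-02/-1.269e+00) = 26.916609
iter 3: u=1.181724  f(a)=+1.995e-04  f'(a)=-1.262e+00  a ← 26.916609 − (+1.995e-04/-1.262e+00) = 26.916767
iter 4: u=1.181717  f(a)=+1.916e-09  f'(a)=-1.262e+00  a ← 26.916767 − (+1.916e-09/-1.262e+00) = 26.916767
iter 5: u=1.181717  f(a)=-1.421e-14  f'(a)=-1.262e+00  a ← 26.916767 − (-1.421e-14/-1.262e+00) = 26.916767
converged: |Δa| < 1e-12 after 5 iterations
sag = a·(cosh(S/(2a)) − 1) = 26.916767·(cosh(1.181717) − 1) = 21.085494
T_max/T_min = cosh(S/(2a)) = 1.783359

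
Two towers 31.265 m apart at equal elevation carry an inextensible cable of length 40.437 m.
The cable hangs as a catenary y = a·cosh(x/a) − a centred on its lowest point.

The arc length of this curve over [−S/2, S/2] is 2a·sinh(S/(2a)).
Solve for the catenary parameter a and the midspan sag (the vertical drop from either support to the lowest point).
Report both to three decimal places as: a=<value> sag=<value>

seed: a₀ = √(S³/(24(L−S))) = √(31.265³/(24·9.172)) = 11.782841
iter 1: u=1.326717  f(a)=+8.419e-01  f'(a)=-1.849e+00  a ← 11.782841 − (+8.419e-01/-1.849e+00) = 12.238242
iter 2: u=1.277348  f(a)=+5.127e-02  f'(a)=-1.630e+00  a ← 12.238242 − (+5.127e-02/-1.630e+00) = 12.269701
iter 3: u=1.274073  f(a)=+2.174e-04  f'(a)=-1.616e+00  a ← 12.269701 − (+2.174e-04/-1.616e+00) = 12.269835
iter 4: u=1.274059  f(a)=+3.946e-09  f'(a)=-1.616e+00  a ← 12.269835 − (+3.946e-09/-1.616e+00) = 12.269835
iter 5: u=1.274059  f(a)=+0.000e+00  f'(a)=-1.616e+00  a ← 12.269835 − (+0.000e+00/-1.616e+00) = 12.269835
converged: |Δa| < 1e-12 after 5 iterations
sag = a·(cosh(S/(2a)) − 1) = 12.269835·(cosh(1.274059) − 1) = 11.380463
T_max/T_min = cosh(S/(2a)) = 1.927516

a=12.270 sag=11.380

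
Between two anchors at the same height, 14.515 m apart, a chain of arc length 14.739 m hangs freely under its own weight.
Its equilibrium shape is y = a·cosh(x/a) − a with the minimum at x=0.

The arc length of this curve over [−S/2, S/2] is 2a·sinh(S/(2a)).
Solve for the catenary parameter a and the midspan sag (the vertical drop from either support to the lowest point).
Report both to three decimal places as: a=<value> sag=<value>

seed: a₀ = √(S³/(24(L−S))) = √(14.515³/(24·0.224)) = 23.850414
iter 1: u=0.304292  f(a)=+1.039e-03  f'(a)=-1.896e-02  a ← 23.850414 − (+1.039e-03/-1.896e-02) = 23.905237
iter 2: u=0.303595  f(a)=+3.595e-06  f'(a)=-1.883e-02  a ← 23.905237 − (+3.595e-06/-1.883e-02) = 23.905428
iter 3: u=0.303592  f(a)=+4.333e-11  f'(a)=-1.883e-02  a ← 23.905428 − (+4.333e-11/-1.883e-02) = 23.905428
iter 4: u=0.303592  f(a)=-1.776e-15  f'(a)=-1.883e-02  a ← 23.905428 − (-1.776e-15/-1.883e-02) = 23.905428
converged: |Δa| < 1e-12 after 4 iterations
sag = a·(cosh(S/(2a)) − 1) = 23.905428·(cosh(0.303592) − 1) = 1.110148
T_max/T_min = cosh(S/(2a)) = 1.046439

a=23.905 sag=1.110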